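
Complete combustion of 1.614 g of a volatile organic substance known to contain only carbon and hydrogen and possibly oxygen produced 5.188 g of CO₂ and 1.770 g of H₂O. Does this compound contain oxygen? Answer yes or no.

no

mol C = 5.188 g CO₂ ÷ 44.009 g/mol = 0.11788 mol
mol H = 2 × 1.770 g H₂O ÷ 18.015 g/mol = 0.19650 mol
C and H together account for 1.6140 g — essentially the entire 1.614 g sample — so the compound contains no oxygen.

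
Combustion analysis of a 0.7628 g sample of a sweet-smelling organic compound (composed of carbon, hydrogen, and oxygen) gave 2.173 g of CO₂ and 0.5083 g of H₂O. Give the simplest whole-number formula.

C7H8O

mol C = 2.173 g CO₂ ÷ 44.009 g/mol = 0.049376 mol
mol H = 2 × 0.5083 g H₂O ÷ 18.015 g/mol = 0.056431 mol
mass O = 0.7628 − (0.59306 + 0.056882) = 0.11286 g → mol O = 0.11286 ÷ 15.999 = 0.0070542 mol
Divide by the smallest (0.0070542 mol): C 7.000, H 8.000, O 1.000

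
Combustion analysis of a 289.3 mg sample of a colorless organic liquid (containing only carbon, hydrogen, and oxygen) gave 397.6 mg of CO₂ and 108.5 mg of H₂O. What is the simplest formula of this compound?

C6H8O7

mol C = 0.3976 g CO₂ ÷ 44.009 g/mol = 0.0090345 mol
mol H = 2 × 0.1085 g H₂O ÷ 18.015 g/mol = 0.012046 mol
mass O = 0.2893 − (0.10851 + 0.012142) = 0.16864 g → mol O = 0.16864 ÷ 15.999 = 0.010541 mol
Divide by the smallest (0.0090345 mol): C 1.000, H 1.333, O 1.167
Multiplying each by 6 gives whole numbers: C 6.00, H 8.00, O 7.00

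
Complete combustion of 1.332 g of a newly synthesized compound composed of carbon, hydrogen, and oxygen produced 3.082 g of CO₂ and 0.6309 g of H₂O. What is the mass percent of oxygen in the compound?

mol C = 3.082 g CO₂ ÷ 44.009 g/mol = 0.070031 mol
mol H = 2 × 0.6309 g H₂O ÷ 18.015 g/mol = 0.070042 mol
mass O = 1.332 − (0.84114 + 0.070602) = 0.42025 g → mol O = 0.42025 ÷ 15.999 = 0.026268 mol
mass % O = 0.42025 g ÷ 1.332 g × 100%

31.55%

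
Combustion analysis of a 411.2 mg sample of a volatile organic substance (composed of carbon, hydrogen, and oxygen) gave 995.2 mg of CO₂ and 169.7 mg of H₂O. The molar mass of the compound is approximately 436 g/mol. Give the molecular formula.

mol C = 0.9952 g CO₂ ÷ 44.009 g/mol = 0.022614 mol
mol H = 2 × 0.1697 g H₂O ÷ 18.015 g/mol = 0.018840 mol
mass O = 0.4112 − (0.27161 + 0.018991) = 0.12060 g → mol O = 0.12060 ÷ 15.999 = 0.0075378 mol
Divide by the smallest (0.0075378 mol): C 3.000, H 2.499, O 1.000
Multiplying each by 2 gives whole numbers: C 6.00, H 5.00, O 2.00
Empirical formula: C6H5O2
Empirical-formula mass = 109.10 g/mol; 436 ÷ 109.10 ≈ 4, so the molecular formula is C24H20O8.

C24H20O8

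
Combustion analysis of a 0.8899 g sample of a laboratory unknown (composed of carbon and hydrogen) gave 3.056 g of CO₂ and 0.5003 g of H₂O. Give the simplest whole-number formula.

mol C = 3.056 g CO₂ ÷ 44.009 g/mol = 0.069440 mol
mol H = 2 × 0.5003 g H₂O ÷ 18.015 g/mol = 0.055543 mol
Divide by the smallest (0.055543 mol): C 1.250, H 1.000
Multiplying each by 4 gives whole numbers: C 5.00, H 4.00

C5H4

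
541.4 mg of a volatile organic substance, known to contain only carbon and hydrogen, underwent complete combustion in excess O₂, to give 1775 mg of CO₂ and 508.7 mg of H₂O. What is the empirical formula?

C5H7

mol C = 1.775 g CO₂ ÷ 44.009 g/mol = 0.040333 mol
mol H = 2 × 0.5087 g H₂O ÷ 18.015 g/mol = 0.056475 mol
Divide by the smallest (0.040333 mol): C 1.000, H 1.400
Multiplying each by 5 gives whole numbers: C 5.00, H 7.00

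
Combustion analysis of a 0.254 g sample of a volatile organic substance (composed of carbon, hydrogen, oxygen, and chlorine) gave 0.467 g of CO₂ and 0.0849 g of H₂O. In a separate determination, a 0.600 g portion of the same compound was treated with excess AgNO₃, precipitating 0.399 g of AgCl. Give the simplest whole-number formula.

mol C = 0.467 g CO₂ ÷ 44.009 g/mol = 0.01061 mol
mol H = 2 × 0.0849 g H₂O ÷ 18.015 g/mol = 0.009425 mol
From the AgCl data: mol Cl per gram of compound = (0.399 ÷ 143.318) ÷ 0.600 = 0.004640 mol/g, so in the 0.254 g combustion sample mol Cl = 0.001179 mol
mass O = 0.254 − (0.1275 + 0.009501 + 0.04178) = 0.07526 g → mol O = 0.07526 ÷ 15.999 = 0.004704 mol
Divide by the smallest (0.001179 mol): C 9.004, H 7.997, Cl 1.000, O 3.992

C9H8ClO4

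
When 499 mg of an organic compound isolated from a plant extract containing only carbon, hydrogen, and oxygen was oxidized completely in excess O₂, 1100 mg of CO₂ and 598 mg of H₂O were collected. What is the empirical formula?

C3H8O

mol C = 1.10 g CO₂ ÷ 44.009 g/mol = 0.02499 mol
mol H = 2 × 0.598 g H₂O ÷ 18.015 g/mol = 0.06639 mol
mass O = 0.499 − (0.3002 + 0.06692) = 0.1319 g → mol O = 0.1319 ÷ 15.999 = 0.008242 mol
Divide by the smallest (0.008242 mol): C 3.033, H 8.055, O 1.000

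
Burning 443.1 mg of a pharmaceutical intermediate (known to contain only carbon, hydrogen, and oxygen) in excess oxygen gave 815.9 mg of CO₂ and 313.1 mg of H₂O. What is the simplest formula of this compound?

mol C = 0.8159 g CO₂ ÷ 44.009 g/mol = 0.018539 mol
mol H = 2 × 0.3131 g H₂O ÷ 18.015 g/mol = 0.034760 mol
mass O = 0.4431 − (0.22268 + 0.035038) = 0.18539 g → mol O = 0.18539 ÷ 15.999 = 0.011587 mol
Divide by the smallest (0.011587 mol): C 1.600, H 3.000, O 1.000
Multiplying each by 5 gives whole numbers: C 8.00, H 15.00, O 5.00

C8H15O5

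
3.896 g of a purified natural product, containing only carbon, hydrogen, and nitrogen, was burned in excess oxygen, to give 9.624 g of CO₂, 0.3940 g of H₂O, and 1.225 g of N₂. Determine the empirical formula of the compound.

C5HN2

mol C = 9.624 g CO₂ ÷ 44.009 g/mol = 0.21868 mol
mol H = 2 × 0.3940 g H₂O ÷ 18.015 g/mol = 0.043741 mol
mol N = 2 × 1.225 g N₂ ÷ 28.014 g/mol = 0.087456 mol
Divide by the smallest (0.043741 mol): C 4.999, H 1.000, N 1.999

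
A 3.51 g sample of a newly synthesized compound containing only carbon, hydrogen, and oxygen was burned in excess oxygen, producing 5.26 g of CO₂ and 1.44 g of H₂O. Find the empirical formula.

C3H4O3

mol C = 5.26 g CO₂ ÷ 44.009 g/mol = 0.1195 mol
mol H = 2 × 1.44 g H₂O ÷ 18.015 g/mol = 0.1599 mol
mass O = 3.51 − (1.436 + 0.1611) = 1.913 g → mol O = 1.913 ÷ 15.999 = 0.1196 mol
Divide by the smallest (0.1195 mol): C 1.000, H 1.338, O 1.001
Multiplying each by 3 gives whole numbers: C 3.00, H 4.01, O 3.00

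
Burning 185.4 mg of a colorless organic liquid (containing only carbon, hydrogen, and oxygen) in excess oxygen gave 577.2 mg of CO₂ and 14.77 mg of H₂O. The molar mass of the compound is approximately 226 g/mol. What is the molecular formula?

C16H2O2

mol C = 0.5772 g CO₂ ÷ 44.009 g/mol = 0.013115 mol
mol H = 2 × 0.01477 g H₂O ÷ 18.015 g/mol = 0.0016397 mol
mass O = 0.1854 − (0.15753 + 0.0016529) = 0.026217 g → mol O = 0.026217 ÷ 15.999 = 0.0016387 mol
Divide by the smallest (0.0016387 mol): C 8.004, H 1.001, O 1.000
Empirical formula: C8HO
Empirical-formula mass = 113.09 g/mol; 226 ÷ 113.09 ≈ 2, so the molecular formula is C16H2O2.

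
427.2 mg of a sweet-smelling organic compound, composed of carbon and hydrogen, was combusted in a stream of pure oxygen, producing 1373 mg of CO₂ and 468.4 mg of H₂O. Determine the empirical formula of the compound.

mol C = 1.373 g CO₂ ÷ 44.009 g/mol = 0.031198 mol
mol H = 2 × 0.4684 g H₂O ÷ 18.015 g/mol = 0.052001 mol
Divide by the smallest (0.031198 mol): C 1.000, H 1.667
Multiplying each by 3 gives whole numbers: C 3.00, H 5.00

C3H5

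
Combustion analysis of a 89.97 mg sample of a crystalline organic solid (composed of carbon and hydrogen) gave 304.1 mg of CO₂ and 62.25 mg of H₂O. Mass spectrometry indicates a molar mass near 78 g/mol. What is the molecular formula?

mol C = 0.3041 g CO₂ ÷ 44.009 g/mol = 0.0069100 mol
mol H = 2 × 0.06225 g H₂O ÷ 18.015 g/mol = 0.0069109 mol
Divide by the smallest (0.0069100 mol): C 1.000, H 1.000
Empirical formula: CH
Empirical-formula mass = 13.02 g/mol; 78 ÷ 13.02 ≈ 6, so the molecular formula is C6H6.

C6H6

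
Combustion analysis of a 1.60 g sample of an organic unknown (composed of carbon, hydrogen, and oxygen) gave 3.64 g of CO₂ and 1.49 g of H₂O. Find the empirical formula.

C3H6O

mol C = 3.64 g CO₂ ÷ 44.009 g/mol = 0.08271 mol
mol H = 2 × 1.49 g H₂O ÷ 18.015 g/mol = 0.1654 mol
mass O = 1.60 − (0.9934 + 0.1667) = 0.4398 g → mol O = 0.4398 ÷ 15.999 = 0.02749 mol
Divide by the smallest (0.02749 mol): C 3.009, H 6.017, O 1.000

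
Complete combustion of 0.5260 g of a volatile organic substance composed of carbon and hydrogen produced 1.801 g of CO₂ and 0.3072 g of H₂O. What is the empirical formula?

C6H5

mol C = 1.801 g CO₂ ÷ 44.009 g/mol = 0.040923 mol
mol H = 2 × 0.3072 g H₂O ÷ 18.015 g/mol = 0.034105 mol
Divide by the smallest (0.034105 mol): C 1.200, H 1.000
Multiplying each by 5 gives whole numbers: C 6.00, H 5.00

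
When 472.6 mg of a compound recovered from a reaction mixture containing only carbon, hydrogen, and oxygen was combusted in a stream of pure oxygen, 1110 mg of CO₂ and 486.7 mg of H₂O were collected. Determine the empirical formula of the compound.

C7H15O2

mol C = 1.110 g CO₂ ÷ 44.009 g/mol = 0.025222 mol
mol H = 2 × 0.4867 g H₂O ÷ 18.015 g/mol = 0.054033 mol
mass O = 0.4726 − (0.30294 + 0.054465) = 0.11519 g → mol O = 0.11519 ÷ 15.999 = 0.0072000 mol
Divide by the smallest (0.0072000 mol): C 3.503, H 7.505, O 1.000
Multiplying each by 2 gives whole numbers: C 7.01, H 15.01, O 2.00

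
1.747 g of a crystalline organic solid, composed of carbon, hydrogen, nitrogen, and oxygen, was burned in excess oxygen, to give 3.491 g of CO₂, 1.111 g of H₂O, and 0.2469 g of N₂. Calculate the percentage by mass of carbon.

mol C = 3.491 g CO₂ ÷ 44.009 g/mol = 0.079325 mol
mol H = 2 × 1.111 g H₂O ÷ 18.015 g/mol = 0.12334 mol
mol N = 2 × 0.2469 g N₂ ÷ 28.014 g/mol = 0.017627 mol
mass O = 1.747 − (0.95277 + 0.12433 + 0.24690) = 0.42300 g → mol O = 0.42300 ÷ 15.999 = 0.026439 mol
mass % C = 0.95277 g ÷ 1.747 g × 100%

54.54%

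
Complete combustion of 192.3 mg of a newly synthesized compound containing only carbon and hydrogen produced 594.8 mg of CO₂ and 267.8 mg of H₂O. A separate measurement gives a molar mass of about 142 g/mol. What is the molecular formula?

C10H22

mol C = 0.5948 g CO₂ ÷ 44.009 g/mol = 0.013515 mol
mol H = 2 × 0.2678 g H₂O ÷ 18.015 g/mol = 0.029731 mol
Divide by the smallest (0.013515 mol): C 1.000, H 2.200
Multiplying each by 5 gives whole numbers: C 5.00, H 11.00
Empirical formula: C5H11
Empirical-formula mass = 71.14 g/mol; 142 ÷ 71.14 ≈ 2, so the molecular formula is C10H22.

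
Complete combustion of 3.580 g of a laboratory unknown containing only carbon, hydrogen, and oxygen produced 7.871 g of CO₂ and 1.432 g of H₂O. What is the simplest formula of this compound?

C9H8O4

mol C = 7.871 g CO₂ ÷ 44.009 g/mol = 0.17885 mol
mol H = 2 × 1.432 g H₂O ÷ 18.015 g/mol = 0.15898 mol
mass O = 3.580 − (2.1482 + 0.16025) = 1.2716 g → mol O = 1.2716 ÷ 15.999 = 0.079479 mol
Divide by the smallest (0.079479 mol): C 2.250, H 2.000, O 1.000
Multiplying each by 4 gives whole numbers: C 9.00, H 8.00, O 4.00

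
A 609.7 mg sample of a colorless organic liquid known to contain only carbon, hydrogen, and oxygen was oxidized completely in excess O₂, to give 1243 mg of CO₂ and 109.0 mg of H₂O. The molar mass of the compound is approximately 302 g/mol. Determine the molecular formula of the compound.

mol C = 1.243 g CO₂ ÷ 44.009 g/mol = 0.028244 mol
mol H = 2 × 0.1090 g H₂O ÷ 18.015 g/mol = 0.012101 mol
mass O = 0.6097 − (0.33924 + 0.012198) = 0.25826 g → mol O = 0.25826 ÷ 15.999 = 0.016142 mol
Divide by the smallest (0.012101 mol): C 2.334, H 1.000, O 1.334
Multiplying each by 3 gives whole numbers: C 7.00, H 3.00, O 4.00
Empirical formula: C7H3O4
Empirical-formula mass = 151.10 g/mol; 302 ÷ 151.10 ≈ 2, so the molecular formula is C14H6O8.

C14H6O8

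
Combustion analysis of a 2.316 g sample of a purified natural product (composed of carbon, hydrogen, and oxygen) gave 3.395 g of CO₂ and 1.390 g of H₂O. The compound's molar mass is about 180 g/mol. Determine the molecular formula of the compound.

mol C = 3.395 g CO₂ ÷ 44.009 g/mol = 0.077143 mol
mol H = 2 × 1.390 g H₂O ÷ 18.015 g/mol = 0.15432 mol
mass O = 2.316 − (0.92657 + 0.15555) = 1.2339 g → mol O = 1.2339 ÷ 15.999 = 0.077122 mol
Divide by the smallest (0.077122 mol): C 1.000, H 2.001, O 1.000
Empirical formula: CH2O
Empirical-formula mass = 30.03 g/mol; 180 ÷ 30.03 ≈ 6, so the molecular formula is C6H12O6.

C6H12O6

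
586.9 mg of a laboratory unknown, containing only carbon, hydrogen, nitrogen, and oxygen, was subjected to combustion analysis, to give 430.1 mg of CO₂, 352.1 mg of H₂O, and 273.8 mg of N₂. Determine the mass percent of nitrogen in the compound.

mol C = 0.4301 g CO₂ ÷ 44.009 g/mol = 0.0097730 mol
mol H = 2 × 0.3521 g H₂O ÷ 18.015 g/mol = 0.039090 mol
mol N = 2 × 0.2738 g N₂ ÷ 28.014 g/mol = 0.019547 mol
mass O = 0.5869 − (0.11738 + 0.039402 + 0.27380) = 0.15631 g → mol O = 0.15631 ÷ 15.999 = 0.0097702 mol
mass % N = 0.27380 g ÷ 0.5869 g × 100%

46.65%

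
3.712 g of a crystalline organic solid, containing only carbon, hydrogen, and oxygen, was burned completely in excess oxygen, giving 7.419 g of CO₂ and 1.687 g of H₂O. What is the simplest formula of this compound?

mol C = 7.419 g CO₂ ÷ 44.009 g/mol = 0.16858 mol
mol H = 2 × 1.687 g H₂O ÷ 18.015 g/mol = 0.18729 mol
mass O = 3.712 − (2.0248 + 0.18879) = 1.4984 g → mol O = 1.4984 ÷ 15.999 = 0.093656 mol
Divide by the smallest (0.093656 mol): C 1.800, H 2.000, O 1.000
Multiplying each by 5 gives whole numbers: C 9.00, H 10.00, O 5.00

C9H10O5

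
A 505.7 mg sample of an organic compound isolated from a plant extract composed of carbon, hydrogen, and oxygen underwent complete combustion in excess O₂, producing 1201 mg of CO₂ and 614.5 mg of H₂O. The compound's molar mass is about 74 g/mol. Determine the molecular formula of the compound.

C4H10O

mol C = 1.201 g CO₂ ÷ 44.009 g/mol = 0.027290 mol
mol H = 2 × 0.6145 g H₂O ÷ 18.015 g/mol = 0.068221 mol
mass O = 0.5057 − (0.32778 + 0.068767) = 0.10915 g → mol O = 0.10915 ÷ 15.999 = 0.0068226 mol
Divide by the smallest (0.0068226 mol): C 4.000, H 9.999, O 1.000
Empirical formula: C4H10O
Empirical-formula mass = 74.12 g/mol; 74 ÷ 74.12 ≈ 1, so the molecular formula is C4H10O.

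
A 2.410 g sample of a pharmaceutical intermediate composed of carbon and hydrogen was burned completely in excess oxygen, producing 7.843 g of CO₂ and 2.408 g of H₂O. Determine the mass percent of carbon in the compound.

mol C = 7.843 g CO₂ ÷ 44.009 g/mol = 0.17821 mol
mol H = 2 × 2.408 g H₂O ÷ 18.015 g/mol = 0.26733 mol
mass % C = 2.1405 g ÷ 2.410 g × 100%

88.82%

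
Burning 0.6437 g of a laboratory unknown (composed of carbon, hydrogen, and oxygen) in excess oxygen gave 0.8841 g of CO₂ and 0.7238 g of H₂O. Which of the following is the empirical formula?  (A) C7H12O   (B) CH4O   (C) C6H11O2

(B) CH4O

mol C = 0.8841 g CO₂ ÷ 44.009 g/mol = 0.020089 mol
mol H = 2 × 0.7238 g H₂O ÷ 18.015 g/mol = 0.080355 mol
mass O = 0.6437 − (0.24129 + 0.080998) = 0.32141 g → mol O = 0.32141 ÷ 15.999 = 0.020090 mol
Divide by the smallest (0.020089 mol): C 1.000, H 4.000, O 1.000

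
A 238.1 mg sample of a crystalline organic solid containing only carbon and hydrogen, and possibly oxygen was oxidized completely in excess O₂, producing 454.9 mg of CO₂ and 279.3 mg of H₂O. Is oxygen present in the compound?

mol C = 0.4549 g CO₂ ÷ 44.009 g/mol = 0.010337 mol
mol H = 2 × 0.2793 g H₂O ÷ 18.015 g/mol = 0.031007 mol
C and H account for only 0.15541 g of the 0.2381 g sample; the remaining 0.082692 g must be oxygen.

yes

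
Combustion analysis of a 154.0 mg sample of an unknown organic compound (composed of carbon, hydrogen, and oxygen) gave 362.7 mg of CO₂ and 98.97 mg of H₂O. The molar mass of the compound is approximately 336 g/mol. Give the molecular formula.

mol C = 0.3627 g CO₂ ÷ 44.009 g/mol = 0.0082415 mol
mol H = 2 × 0.09897 g H₂O ÷ 18.015 g/mol = 0.010988 mol
mass O = 0.1540 − (0.098989 + 0.011075) = 0.043936 g → mol O = 0.043936 ÷ 15.999 = 0.0027462 mol
Divide by the smallest (0.0027462 mol): C 3.001, H 4.001, O 1.000
Empirical formula: C3H4O
Empirical-formula mass = 56.06 g/mol; 336 ÷ 56.06 ≈ 6, so the molecular formula is C18H24O6.

C18H24O6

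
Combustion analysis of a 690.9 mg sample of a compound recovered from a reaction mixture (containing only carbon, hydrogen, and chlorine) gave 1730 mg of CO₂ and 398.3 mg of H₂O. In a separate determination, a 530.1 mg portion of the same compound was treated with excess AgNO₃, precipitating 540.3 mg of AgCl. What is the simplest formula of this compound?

mol C = 1.730 g CO₂ ÷ 44.009 g/mol = 0.039310 mol
mol H = 2 × 0.3983 g H₂O ÷ 18.015 g/mol = 0.044219 mol
From the AgCl data: mol Cl per gram of compound = (0.5403 ÷ 143.318) ÷ 0.5301 = 0.0071117 mol/g, so in the 0.6909 g combustion sample mol Cl = 0.0049135 mol
Divide by the smallest (0.0049135 mol): C 8.000, H 8.999, Cl 1.000

C8H9Cl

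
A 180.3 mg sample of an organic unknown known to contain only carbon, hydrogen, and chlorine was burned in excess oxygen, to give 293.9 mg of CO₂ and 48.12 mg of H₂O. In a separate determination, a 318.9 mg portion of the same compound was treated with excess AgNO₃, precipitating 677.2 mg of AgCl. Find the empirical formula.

mol C = 0.2939 g CO₂ ÷ 44.009 g/mol = 0.0066782 mol
mol H = 2 × 0.04812 g H₂O ÷ 18.015 g/mol = 0.0053422 mol
From the AgCl data: mol Cl per gram of compound = (0.6772 ÷ 143.318) ÷ 0.3189 = 0.014817 mol/g, so in the 0.1803 g combustion sample mol Cl = 0.0026715 mol
Divide by the smallest (0.0026715 mol): C 2.500, H 2.000, Cl 1.000
Multiplying each by 2 gives whole numbers: C 5.00, H 4.00, Cl 2.00

C5H4Cl2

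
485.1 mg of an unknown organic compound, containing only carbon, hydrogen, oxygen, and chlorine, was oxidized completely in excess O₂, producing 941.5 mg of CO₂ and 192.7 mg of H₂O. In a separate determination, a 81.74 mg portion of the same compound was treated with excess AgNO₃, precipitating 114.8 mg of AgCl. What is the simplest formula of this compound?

C9H9Cl2O

mol C = 0.9415 g CO₂ ÷ 44.009 g/mol = 0.021393 mol
mol H = 2 × 0.1927 g H₂O ÷ 18.015 g/mol = 0.021393 mol
From the AgCl data: mol Cl per gram of compound = (0.1148 ÷ 143.318) ÷ 0.08174 = 0.0097996 mol/g, so in the 0.4851 g combustion sample mol Cl = 0.0047538 mol
mass O = 0.4851 − (0.25696 + 0.021564 + 0.16852) = 0.038059 g → mol O = 0.038059 ÷ 15.999 = 0.0023788 mol
Divide by the smallest (0.0023788 mol): C 8.993, H 8.993, Cl 1.998, O 1.000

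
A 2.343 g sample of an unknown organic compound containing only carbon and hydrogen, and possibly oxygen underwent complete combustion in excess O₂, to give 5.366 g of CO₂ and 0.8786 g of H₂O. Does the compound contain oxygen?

yes

mol C = 5.366 g CO₂ ÷ 44.009 g/mol = 0.12193 mol
mol H = 2 × 0.8786 g H₂O ÷ 18.015 g/mol = 0.097541 mol
C and H account for only 1.5628 g of the 2.343 g sample; the remaining 0.78018 g must be oxygen.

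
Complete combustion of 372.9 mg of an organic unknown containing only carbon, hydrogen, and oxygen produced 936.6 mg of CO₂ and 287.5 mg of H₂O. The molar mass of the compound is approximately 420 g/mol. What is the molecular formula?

mol C = 0.9366 g CO₂ ÷ 44.009 g/mol = 0.021282 mol
mol H = 2 × 0.2875 g H₂O ÷ 18.015 g/mol = 0.031918 mol
mass O = 0.3729 − (0.25562 + 0.032173) = 0.085109 g → mol O = 0.085109 ÷ 15.999 = 0.0053196 mol
Divide by the smallest (0.0053196 mol): C 4.001, H 6.000, O 1.000
Empirical formula: C4H6O
Empirical-formula mass = 70.09 g/mol; 420 ÷ 70.09 ≈ 6, so the molecular formula is C24H36O6.

C24H36O6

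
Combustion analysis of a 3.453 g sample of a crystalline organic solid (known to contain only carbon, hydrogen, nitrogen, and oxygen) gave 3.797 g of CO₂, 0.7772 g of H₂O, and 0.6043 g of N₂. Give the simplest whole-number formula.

C4H4N2O5

mol C = 3.797 g CO₂ ÷ 44.009 g/mol = 0.086278 mol
mol H = 2 × 0.7772 g H₂O ÷ 18.015 g/mol = 0.086284 mol
mol N = 2 × 0.6043 g N₂ ÷ 28.014 g/mol = 0.043143 mol
mass O = 3.453 − (1.0363 + 0.086974 + 0.60430) = 1.7254 g → mol O = 1.7254 ÷ 15.999 = 0.10785 mol
Divide by the smallest (0.043143 mol): C 2.000, H 2.000, N 1.000, O 2.500
Multiplying each by 2 gives whole numbers: C 4.00, H 4.00, N 2.00, O 5.00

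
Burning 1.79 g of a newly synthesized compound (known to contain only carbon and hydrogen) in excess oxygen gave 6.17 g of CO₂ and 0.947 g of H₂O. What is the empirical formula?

mol C = 6.17 g CO₂ ÷ 44.009 g/mol = 0.1402 mol
mol H = 2 × 0.947 g H₂O ÷ 18.015 g/mol = 0.1051 mol
Divide by the smallest (0.1051 mol): C 1.334, H 1.000
Multiplying each by 3 gives whole numbers: C 4.00, H 3.00

C4H3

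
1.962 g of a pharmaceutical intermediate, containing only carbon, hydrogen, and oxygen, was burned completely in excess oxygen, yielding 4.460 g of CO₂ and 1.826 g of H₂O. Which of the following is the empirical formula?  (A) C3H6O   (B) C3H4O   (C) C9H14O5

(A) C3H6O

mol C = 4.460 g CO₂ ÷ 44.009 g/mol = 0.10134 mol
mol H = 2 × 1.826 g H₂O ÷ 18.015 g/mol = 0.20272 mol
mass O = 1.962 − (1.2172 + 0.20434) = 0.54043 g → mol O = 0.54043 ÷ 15.999 = 0.033779 mol
Divide by the smallest (0.033779 mol): C 3.000, H 6.001, O 1.000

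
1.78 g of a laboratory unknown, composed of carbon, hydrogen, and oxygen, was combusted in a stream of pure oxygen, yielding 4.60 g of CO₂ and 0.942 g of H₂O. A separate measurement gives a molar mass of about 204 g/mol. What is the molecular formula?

C12H12O3

mol C = 4.60 g CO₂ ÷ 44.009 g/mol = 0.1045 mol
mol H = 2 × 0.942 g H₂O ÷ 18.015 g/mol = 0.1046 mol
mass O = 1.78 − (1.255 + 0.1054) = 0.4191 g → mol O = 0.4191 ÷ 15.999 = 0.02620 mol
Divide by the smallest (0.02620 mol): C 3.990, H 3.992, O 1.000
Empirical formula: C4H4O
Empirical-formula mass = 68.08 g/mol; 204 ÷ 68.08 ≈ 3, so the molecular formula is C12H12O3.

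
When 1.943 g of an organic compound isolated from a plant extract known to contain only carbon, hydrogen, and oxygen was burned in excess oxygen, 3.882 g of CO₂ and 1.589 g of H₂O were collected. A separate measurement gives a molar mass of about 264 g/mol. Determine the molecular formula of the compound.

mol C = 3.882 g CO₂ ÷ 44.009 g/mol = 0.088209 mol
mol H = 2 × 1.589 g H₂O ÷ 18.015 g/mol = 0.17641 mol
mass O = 1.943 − (1.0595 + 0.17782) = 0.70570 g → mol O = 0.70570 ÷ 15.999 = 0.044109 mol
Divide by the smallest (0.044109 mol): C 2.000, H 3.999, O 1.000
Empirical formula: C2H4O
Empirical-formula mass = 44.05 g/mol; 264 ÷ 44.05 ≈ 6, so the molecular formula is C12H24O6.

C12H24O6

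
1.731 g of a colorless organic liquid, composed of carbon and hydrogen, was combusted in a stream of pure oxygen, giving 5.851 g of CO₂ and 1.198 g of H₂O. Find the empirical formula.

mol C = 5.851 g CO₂ ÷ 44.009 g/mol = 0.13295 mol
mol H = 2 × 1.198 g H₂O ÷ 18.015 g/mol = 0.13300 mol
Divide by the smallest (0.13295 mol): C 1.000, H 1.000

CH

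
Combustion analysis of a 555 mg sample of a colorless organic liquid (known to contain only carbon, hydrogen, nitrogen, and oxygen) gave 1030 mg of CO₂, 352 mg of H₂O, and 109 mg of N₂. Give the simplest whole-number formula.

mol C = 1.03 g CO₂ ÷ 44.009 g/mol = 0.02340 mol
mol H = 2 × 0.352 g H₂O ÷ 18.015 g/mol = 0.03908 mol
mol N = 2 × 0.109 g N₂ ÷ 28.014 g/mol = 0.007782 mol
mass O = 0.555 − (0.2811 + 0.03939 + 0.1090) = 0.1255 g → mol O = 0.1255 ÷ 15.999 = 0.007844 mol
Divide by the smallest (0.007782 mol): C 3.008, H 5.022, N 1.000, O 1.008

C3H5NO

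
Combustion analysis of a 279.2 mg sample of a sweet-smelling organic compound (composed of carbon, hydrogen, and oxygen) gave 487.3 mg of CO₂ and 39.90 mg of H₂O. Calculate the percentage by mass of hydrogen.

1.60%

mol C = 0.4873 g CO₂ ÷ 44.009 g/mol = 0.011073 mol
mol H = 2 × 0.03990 g H₂O ÷ 18.015 g/mol = 0.0044296 mol
mass O = 0.2792 − (0.13299 + 0.0044651) = 0.14174 g → mol O = 0.14174 ÷ 15.999 = 0.0088593 mol
mass % H = 0.0044651 g ÷ 0.2792 g × 100%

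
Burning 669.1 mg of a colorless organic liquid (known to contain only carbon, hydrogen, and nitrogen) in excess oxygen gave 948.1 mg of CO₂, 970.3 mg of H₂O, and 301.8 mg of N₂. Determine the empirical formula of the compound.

CH5N

mol C = 0.9481 g CO₂ ÷ 44.009 g/mol = 0.021543 mol
mol H = 2 × 0.9703 g H₂O ÷ 18.015 g/mol = 0.10772 mol
mol N = 2 × 0.3018 g N₂ ÷ 28.014 g/mol = 0.021546 mol
Divide by the smallest (0.021543 mol): C 1.000, H 5.000, N 1.000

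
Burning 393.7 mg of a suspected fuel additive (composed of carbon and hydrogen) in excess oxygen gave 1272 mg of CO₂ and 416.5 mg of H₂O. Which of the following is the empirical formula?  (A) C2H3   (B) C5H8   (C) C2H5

(B) C5H8

mol C = 1.272 g CO₂ ÷ 44.009 g/mol = 0.028903 mol
mol H = 2 × 0.4165 g H₂O ÷ 18.015 g/mol = 0.046239 mol
Divide by the smallest (0.028903 mol): C 1.000, H 1.600
Multiplying each by 5 gives whole numbers: C 5.00, H 8.00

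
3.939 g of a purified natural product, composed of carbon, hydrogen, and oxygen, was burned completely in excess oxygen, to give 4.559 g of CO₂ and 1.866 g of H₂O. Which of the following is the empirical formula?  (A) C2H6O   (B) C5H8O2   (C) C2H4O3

(C) C2H4O3

mol C = 4.559 g CO₂ ÷ 44.009 g/mol = 0.10359 mol
mol H = 2 × 1.866 g H₂O ÷ 18.015 g/mol = 0.20716 mol
mass O = 3.939 − (1.2442 + 0.20882) = 2.4859 g → mol O = 2.4859 ÷ 15.999 = 0.15538 mol
Divide by the smallest (0.10359 mol): C 1.000, H 2.000, O 1.500
Multiplying each by 2 gives whole numbers: C 2.00, H 4.00, O 3.00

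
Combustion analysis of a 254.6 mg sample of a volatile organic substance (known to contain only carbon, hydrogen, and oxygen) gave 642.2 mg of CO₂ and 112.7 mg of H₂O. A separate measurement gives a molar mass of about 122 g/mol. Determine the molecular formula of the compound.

mol C = 0.6422 g CO₂ ÷ 44.009 g/mol = 0.014592 mol
mol H = 2 × 0.1127 g H₂O ÷ 18.015 g/mol = 0.012512 mol
mass O = 0.2546 − (0.17527 + 0.012612) = 0.066718 g → mol O = 0.066718 ÷ 15.999 = 0.0041701 mol
Divide by the smallest (0.0041701 mol): C 3.499, H 3.000, O 1.000
Multiplying each by 2 gives whole numbers: C 7.00, H 6.00, O 2.00
Empirical formula: C7H6O2
Empirical-formula mass = 122.12 g/mol; 122 ÷ 122.12 ≈ 1, so the molecular formula is C7H6O2.

C7H6O2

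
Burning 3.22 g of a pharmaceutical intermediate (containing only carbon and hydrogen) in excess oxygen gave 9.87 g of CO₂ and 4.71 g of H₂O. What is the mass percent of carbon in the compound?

83.7%

mol C = 9.87 g CO₂ ÷ 44.009 g/mol = 0.2243 mol
mol H = 2 × 4.71 g H₂O ÷ 18.015 g/mol = 0.5229 mol
mass % C = 2.694 g ÷ 3.22 g × 100%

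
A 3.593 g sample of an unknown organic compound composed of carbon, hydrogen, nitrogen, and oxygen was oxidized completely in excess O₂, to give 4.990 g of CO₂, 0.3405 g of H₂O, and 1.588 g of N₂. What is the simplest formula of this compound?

mol C = 4.990 g CO₂ ÷ 44.009 g/mol = 0.11339 mol
mol H = 2 × 0.3405 g H₂O ÷ 18.015 g/mol = 0.037802 mol
mol N = 2 × 1.588 g N₂ ÷ 28.014 g/mol = 0.11337 mol
mass O = 3.593 − (1.3619 + 0.038104 + 1.5880) = 0.60502 g → mol O = 0.60502 ÷ 15.999 = 0.037816 mol
Divide by the smallest (0.037802 mol): C 2.999, H 1.000, N 2.999, O 1.000

C3HN3O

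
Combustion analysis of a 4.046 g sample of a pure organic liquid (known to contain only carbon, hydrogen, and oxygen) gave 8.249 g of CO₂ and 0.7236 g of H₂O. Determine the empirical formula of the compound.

C7H3O4

mol C = 8.249 g CO₂ ÷ 44.009 g/mol = 0.18744 mol
mol H = 2 × 0.7236 g H₂O ÷ 18.015 g/mol = 0.080333 mol
mass O = 4.046 − (2.2513 + 0.080976) = 1.7137 g → mol O = 1.7137 ÷ 15.999 = 0.10711 mol
Divide by the smallest (0.080333 mol): C 2.333, H 1.000, O 1.333
Multiplying each by 3 gives whole numbers: C 7.00, H 3.00, O 4.00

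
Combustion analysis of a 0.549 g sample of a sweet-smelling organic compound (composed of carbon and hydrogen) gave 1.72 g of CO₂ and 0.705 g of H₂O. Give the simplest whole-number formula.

mol C = 1.72 g CO₂ ÷ 44.009 g/mol = 0.03908 mol
mol H = 2 × 0.705 g H₂O ÷ 18.015 g/mol = 0.07827 mol
Divide by the smallest (0.03908 mol): C 1.000, H 2.003

CH2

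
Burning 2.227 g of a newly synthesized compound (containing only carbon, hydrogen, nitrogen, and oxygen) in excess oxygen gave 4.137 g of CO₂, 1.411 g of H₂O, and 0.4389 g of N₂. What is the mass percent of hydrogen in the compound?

mol C = 4.137 g CO₂ ÷ 44.009 g/mol = 0.094003 mol
mol H = 2 × 1.411 g H₂O ÷ 18.015 g/mol = 0.15665 mol
mol N = 2 × 0.4389 g N₂ ÷ 28.014 g/mol = 0.031334 mol
mass O = 2.227 − (1.1291 + 0.15790 + 0.43890) = 0.50112 g → mol O = 0.50112 ÷ 15.999 = 0.031322 mol
mass % H = 0.15790 g ÷ 2.227 g × 100%

7.09%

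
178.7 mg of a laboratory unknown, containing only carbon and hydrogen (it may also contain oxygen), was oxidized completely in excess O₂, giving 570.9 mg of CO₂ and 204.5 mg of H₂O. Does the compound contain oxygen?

mol C = 0.5709 g CO₂ ÷ 44.009 g/mol = 0.012972 mol
mol H = 2 × 0.2045 g H₂O ÷ 18.015 g/mol = 0.022703 mol
C and H together account for 0.17870 g — essentially the entire 0.1787 g sample — so the compound contains no oxygen.

no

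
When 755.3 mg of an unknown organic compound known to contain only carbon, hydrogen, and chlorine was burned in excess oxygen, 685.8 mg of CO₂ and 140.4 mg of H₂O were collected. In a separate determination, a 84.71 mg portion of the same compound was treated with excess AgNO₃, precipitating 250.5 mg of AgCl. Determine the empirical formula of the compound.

CHCl

mol C = 0.6858 g CO₂ ÷ 44.009 g/mol = 0.015583 mol
mol H = 2 × 0.1404 g H₂O ÷ 18.015 g/mol = 0.015587 mol
From the AgCl data: mol Cl per gram of compound = (0.2505 ÷ 143.318) ÷ 0.08471 = 0.020633 mol/g, so in the 0.7553 g combustion sample mol Cl = 0.015584 mol
Divide by the smallest (0.015583 mol): C 1.000, H 1.000, Cl 1.000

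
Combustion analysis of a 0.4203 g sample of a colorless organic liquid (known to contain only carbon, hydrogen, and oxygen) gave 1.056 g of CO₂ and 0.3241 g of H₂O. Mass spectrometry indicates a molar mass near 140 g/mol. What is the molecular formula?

mol C = 1.056 g CO₂ ÷ 44.009 g/mol = 0.023995 mol
mol H = 2 × 0.3241 g H₂O ÷ 18.015 g/mol = 0.035981 mol
mass O = 0.4203 − (0.28821 + 0.036269) = 0.095826 g → mol O = 0.095826 ÷ 15.999 = 0.0059895 mol
Divide by the smallest (0.0059895 mol): C 4.006, H 6.007, O 1.000
Empirical formula: C4H6O
Empirical-formula mass = 70.09 g/mol; 140 ÷ 70.09 ≈ 2, so the molecular formula is C8H12O2.

C8H12O2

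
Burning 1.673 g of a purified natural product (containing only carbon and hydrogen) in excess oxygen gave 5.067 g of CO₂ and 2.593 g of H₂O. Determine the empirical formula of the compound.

mol C = 5.067 g CO₂ ÷ 44.009 g/mol = 0.11514 mol
mol H = 2 × 2.593 g H₂O ÷ 18.015 g/mol = 0.28787 mol
Divide by the smallest (0.11514 mol): C 1.000, H 2.500
Multiplying each by 2 gives whole numbers: C 2.00, H 5.00

C2H5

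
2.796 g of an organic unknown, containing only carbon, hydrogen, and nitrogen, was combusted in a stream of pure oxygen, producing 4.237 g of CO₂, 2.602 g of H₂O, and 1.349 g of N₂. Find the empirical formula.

CH3N

mol C = 4.237 g CO₂ ÷ 44.009 g/mol = 0.096276 mol
mol H = 2 × 2.602 g H₂O ÷ 18.015 g/mol = 0.28887 mol
mol N = 2 × 1.349 g N₂ ÷ 28.014 g/mol = 0.096309 mol
Divide by the smallest (0.096276 mol): C 1.000, H 3.000, N 1.000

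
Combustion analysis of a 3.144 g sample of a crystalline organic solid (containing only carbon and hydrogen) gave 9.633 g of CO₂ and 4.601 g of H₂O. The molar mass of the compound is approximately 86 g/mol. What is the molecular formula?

C6H14

mol C = 9.633 g CO₂ ÷ 44.009 g/mol = 0.21889 mol
mol H = 2 × 4.601 g H₂O ÷ 18.015 g/mol = 0.51080 mol
Divide by the smallest (0.21889 mol): C 1.000, H 2.334
Multiplying each by 3 gives whole numbers: C 3.00, H 7.00
Empirical formula: C3H7
Empirical-formula mass = 43.09 g/mol; 86 ÷ 43.09 ≈ 2, so the molecular formula is C6H14.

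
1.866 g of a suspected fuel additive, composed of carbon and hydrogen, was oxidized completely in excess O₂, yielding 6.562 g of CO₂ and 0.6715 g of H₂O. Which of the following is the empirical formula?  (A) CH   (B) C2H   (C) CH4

(B) C2H

mol C = 6.562 g CO₂ ÷ 44.009 g/mol = 0.14911 mol
mol H = 2 × 0.6715 g H₂O ÷ 18.015 g/mol = 0.074549 mol
Divide by the smallest (0.074549 mol): C 2.000, H 1.000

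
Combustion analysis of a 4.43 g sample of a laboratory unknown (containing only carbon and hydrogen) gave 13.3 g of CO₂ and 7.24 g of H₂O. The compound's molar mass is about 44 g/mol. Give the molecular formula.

C3H8

mol C = 13.3 g CO₂ ÷ 44.009 g/mol = 0.3022 mol
mol H = 2 × 7.24 g H₂O ÷ 18.015 g/mol = 0.8038 mol
Divide by the smallest (0.3022 mol): C 1.000, H 2.660
Multiplying each by 3 gives whole numbers: C 3.00, H 7.98
Empirical formula: C3H8
Empirical-formula mass = 44.10 g/mol; 44 ÷ 44.10 ≈ 1, so the molecular formula is C3H8.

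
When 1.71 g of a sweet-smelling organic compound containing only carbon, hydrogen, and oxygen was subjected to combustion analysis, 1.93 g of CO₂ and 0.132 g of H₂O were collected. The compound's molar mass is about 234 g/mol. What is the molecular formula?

mol C = 1.93 g CO₂ ÷ 44.009 g/mol = 0.04385 mol
mol H = 2 × 0.132 g H₂O ÷ 18.015 g/mol = 0.01465 mol
mass O = 1.71 − (0.5267 + 0.01477) = 1.168 g → mol O = 1.168 ÷ 15.999 = 0.07304 mol
Divide by the smallest (0.01465 mol): C 2.993, H 1.000, O 4.984
Empirical formula: C3HO5
Empirical-formula mass = 117.04 g/mol; 234 ÷ 117.04 ≈ 2, so the molecular formula is C6H2O10.

C6H2O10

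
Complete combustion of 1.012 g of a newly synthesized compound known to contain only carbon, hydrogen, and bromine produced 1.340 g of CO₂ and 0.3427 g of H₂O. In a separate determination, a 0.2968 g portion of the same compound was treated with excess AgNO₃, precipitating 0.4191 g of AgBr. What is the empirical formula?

mol C = 1.340 g CO₂ ÷ 44.009 g/mol = 0.030448 mol
mol H = 2 × 0.3427 g H₂O ÷ 18.015 g/mol = 0.038046 mol
From the AgBr data: mol Br per gram of compound = (0.4191 ÷ 187.772) ÷ 0.2968 = 0.0075201 mol/g, so in the 1.012 g combustion sample mol Br = 0.0076103 mol
Divide by the smallest (0.0076103 mol): C 4.001, H 4.999, Br 1.000

C4H5Br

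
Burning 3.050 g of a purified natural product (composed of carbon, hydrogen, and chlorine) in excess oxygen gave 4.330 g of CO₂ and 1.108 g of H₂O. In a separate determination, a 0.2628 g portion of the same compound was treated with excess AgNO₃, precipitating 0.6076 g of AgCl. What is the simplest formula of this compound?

C4H5Cl2

mol C = 4.330 g CO₂ ÷ 44.009 g/mol = 0.098389 mol
mol H = 2 × 1.108 g H₂O ÷ 18.015 g/mol = 0.12301 mol
From the AgCl data: mol Cl per gram of compound = (0.6076 ÷ 143.318) ÷ 0.2628 = 0.016132 mol/g, so in the 3.050 g combustion sample mol Cl = 0.049203 mol
Divide by the smallest (0.049203 mol): C 2.000, H 2.500, Cl 1.000
Multiplying each by 2 gives whole numbers: C 4.00, H 5.00, Cl 2.00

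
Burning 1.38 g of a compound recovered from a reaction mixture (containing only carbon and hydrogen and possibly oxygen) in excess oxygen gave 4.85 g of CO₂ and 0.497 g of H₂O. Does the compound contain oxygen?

mol C = 4.85 g CO₂ ÷ 44.009 g/mol = 0.1102 mol
mol H = 2 × 0.497 g H₂O ÷ 18.015 g/mol = 0.05518 mol
C and H together account for 1.379 g — essentially the entire 1.38 g sample — so the compound contains no oxygen.

no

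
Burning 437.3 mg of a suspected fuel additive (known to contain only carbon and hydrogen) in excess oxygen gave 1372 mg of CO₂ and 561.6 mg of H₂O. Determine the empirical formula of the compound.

mol C = 1.372 g CO₂ ÷ 44.009 g/mol = 0.031175 mol
mol H = 2 × 0.5616 g H₂O ÷ 18.015 g/mol = 0.062348 mol
Divide by the smallest (0.031175 mol): C 1.000, H 2.000

CH2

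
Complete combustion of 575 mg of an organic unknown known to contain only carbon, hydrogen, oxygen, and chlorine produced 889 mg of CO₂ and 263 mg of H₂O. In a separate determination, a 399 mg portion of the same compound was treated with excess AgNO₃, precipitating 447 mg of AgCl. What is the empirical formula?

C9H13Cl2O4

mol C = 0.889 g CO₂ ÷ 44.009 g/mol = 0.02020 mol
mol H = 2 × 0.263 g H₂O ÷ 18.015 g/mol = 0.02920 mol
From the AgCl data: mol Cl per gram of compound = (0.447 ÷ 143.318) ÷ 0.399 = 0.007817 mol/g, so in the 0.575 g combustion sample mol Cl = 0.004495 mol
mass O = 0.575 − (0.2426 + 0.02943 + 0.1593) = 0.1436 g → mol O = 0.1436 ÷ 15.999 = 0.008976 mol
Divide by the smallest (0.004495 mol): C 4.494, H 6.496, Cl 1.000, O 1.997
Multiplying each by 2 gives whole numbers: C 8.99, H 12.99, Cl 2.00, O 3.99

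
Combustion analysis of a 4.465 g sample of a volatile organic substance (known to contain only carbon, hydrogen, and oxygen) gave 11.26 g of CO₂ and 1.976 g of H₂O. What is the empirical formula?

mol C = 11.26 g CO₂ ÷ 44.009 g/mol = 0.25586 mol
mol H = 2 × 1.976 g H₂O ÷ 18.015 g/mol = 0.21937 mol
mass O = 4.465 − (3.0731 + 0.22113) = 1.1708 g → mol O = 1.1708 ÷ 15.999 = 0.073178 mol
Divide by the smallest (0.073178 mol): C 3.496, H 2.998, O 1.000
Multiplying each by 2 gives whole numbers: C 6.99, H 6.00, O 2.00

C7H6O2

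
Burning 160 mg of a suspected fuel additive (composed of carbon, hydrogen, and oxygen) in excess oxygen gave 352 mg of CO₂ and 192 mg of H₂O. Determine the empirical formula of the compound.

mol C = 0.352 g CO₂ ÷ 44.009 g/mol = 0.007998 mol
mol H = 2 × 0.192 g H₂O ÷ 18.015 g/mol = 0.02132 mol
mass O = 0.160 − (0.09607 + 0.02149) = 0.04245 g → mol O = 0.04245 ÷ 15.999 = 0.002653 mol
Divide by the smallest (0.002653 mol): C 3.015, H 8.034, O 1.000

C3H8O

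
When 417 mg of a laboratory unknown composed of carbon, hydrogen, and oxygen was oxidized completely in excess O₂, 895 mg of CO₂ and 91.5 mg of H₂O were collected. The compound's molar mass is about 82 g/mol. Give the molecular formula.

C4H2O2

mol C = 0.895 g CO₂ ÷ 44.009 g/mol = 0.02034 mol
mol H = 2 × 0.0915 g H₂O ÷ 18.015 g/mol = 0.01016 mol
mass O = 0.417 − (0.2443 + 0.01024) = 0.1625 g → mol O = 0.1625 ÷ 15.999 = 0.01016 mol
Divide by the smallest (0.01016 mol): C 2.002, H 1.000, O 1.000
Empirical formula: C2HO
Empirical-formula mass = 41.03 g/mol; 82 ÷ 41.03 ≈ 2, so the molecular formula is C4H2O2.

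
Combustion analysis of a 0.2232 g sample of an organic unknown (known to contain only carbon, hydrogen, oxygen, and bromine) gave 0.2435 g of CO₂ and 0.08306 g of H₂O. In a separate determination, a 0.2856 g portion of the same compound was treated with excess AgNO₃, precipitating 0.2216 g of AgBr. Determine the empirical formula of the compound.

mol C = 0.2435 g CO₂ ÷ 44.009 g/mol = 0.0055330 mol
mol H = 2 × 0.08306 g H₂O ÷ 18.015 g/mol = 0.0092212 mol
From the AgBr data: mol Br per gram of compound = (0.2216 ÷ 187.772) ÷ 0.2856 = 0.0041322 mol/g, so in the 0.2232 g combustion sample mol Br = 0.00092231 mol
mass O = 0.2232 − (0.066456 + 0.0092950 + 0.073696) = 0.073753 g → mol O = 0.073753 ÷ 15.999 = 0.0046098 mol
Divide by the smallest (0.00092231 mol): C 5.999, H 9.998, Br 1.000, O 4.998

C6H10BrO5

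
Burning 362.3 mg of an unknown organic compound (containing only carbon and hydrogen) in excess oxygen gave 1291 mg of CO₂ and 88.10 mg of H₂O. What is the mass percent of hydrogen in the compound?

mol C = 1.291 g CO₂ ÷ 44.009 g/mol = 0.029335 mol
mol H = 2 × 0.08810 g H₂O ÷ 18.015 g/mol = 0.0097807 mol
mass % H = 0.0098590 g ÷ 0.3623 g × 100%

2.72%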